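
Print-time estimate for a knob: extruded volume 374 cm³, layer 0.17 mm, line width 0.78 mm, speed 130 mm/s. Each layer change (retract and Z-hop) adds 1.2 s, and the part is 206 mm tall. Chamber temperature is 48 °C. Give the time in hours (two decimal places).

Line area = 0.17 × 0.78 = 0.1326 mm².
Path length: 374000 mm³ / 0.1326 mm² → 2820512.8 mm.
Time extruding = 2820512.8 / 130 = 21696.3 s.
Layer count = ceil(206 / 0.17) = 1212.
Z-hop total: 1212 × 1.2 → 1454.4 s.
Total = 21696.3 + 1454.4 = 23150.7 s = 6.43 hours.

6.43 hours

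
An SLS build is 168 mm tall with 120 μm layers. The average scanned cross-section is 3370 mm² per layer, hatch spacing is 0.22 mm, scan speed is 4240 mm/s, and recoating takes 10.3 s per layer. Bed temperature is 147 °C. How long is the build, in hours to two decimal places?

Layers = ⌈168/0.12⌉ = 1400.
Scan path per layer = 3370 / 0.22 = 15318.2 mm.
Per-layer scan time = 15318.2 / 4240, so 3.6128 s.
Per-layer time = 3.6128 + 10.3 = 13.9128 s.
1400 layers × 13.9128 s/layer = 19477.92 s, i.e. 5.41 hours.

5.41 hours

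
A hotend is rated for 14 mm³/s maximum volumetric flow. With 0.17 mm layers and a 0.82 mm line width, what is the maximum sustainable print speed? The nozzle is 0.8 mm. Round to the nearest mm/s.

100 mm/s

Bead cross-section = 0.17 × 0.82 = 0.1394 mm².
v_max = Q/A = 14/0.1394 = 100.43 mm/s → 100 mm/s.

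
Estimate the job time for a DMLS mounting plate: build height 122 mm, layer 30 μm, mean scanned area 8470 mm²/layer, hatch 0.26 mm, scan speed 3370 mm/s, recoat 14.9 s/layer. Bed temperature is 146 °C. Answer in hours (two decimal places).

27.75 hours

Layers = ⌈122/0.03⌉ = 4067.
Per-layer scan distance = 8470 / 0.26 = 32576.9 mm.
Laser time per layer = 32576.9 / 3370, so 9.6667 s.
Per-layer time = 9.6667 + 14.9 = 24.5667 s.
Build time = 4067 × 24.5667 = 99912.7689 s = 27.75 hours.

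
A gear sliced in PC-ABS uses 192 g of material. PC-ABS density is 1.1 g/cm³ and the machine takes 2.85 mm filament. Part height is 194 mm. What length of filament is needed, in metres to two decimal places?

27.36 m

Extruded volume: 192/1.1 = 174.5455 cm³ (174545.5 mm³).
Filament cross-section = π × (2.85/2)² = 6.3794 mm².
Length = 174545.5 / 6.3794 = 27360.8 mm = 27.36 m.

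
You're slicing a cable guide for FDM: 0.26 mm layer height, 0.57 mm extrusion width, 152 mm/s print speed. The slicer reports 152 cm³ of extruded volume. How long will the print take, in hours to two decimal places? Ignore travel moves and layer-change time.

1.87 hours

Bead cross-section = 0.26 × 0.57 = 0.1482 mm².
Toolpath length = 152 cm³ / 0.1482 mm² = 152000 / 0.1482 = 1025641 mm.
Extrusion time = 1025641 / 152 = 6747.6 s.
6747.6 s = 1.87 hours.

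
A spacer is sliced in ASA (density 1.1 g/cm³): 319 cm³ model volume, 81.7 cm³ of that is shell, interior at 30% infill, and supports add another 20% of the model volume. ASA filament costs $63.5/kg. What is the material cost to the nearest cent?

Interior volume: 319 − 81.7 → 237.3 cm³.
Infill deposited: 0.30 × 237.3 → 71.19 cm³.
Support: 0.20 × 319 → 63.8 cm³.
Total printed volume: 81.7 + 71.19 + 63.8 → 216.69 cm³.
Mass: 216.69 × 1.1 → 238.359 g.
At $63.5/kg: 238.359/1000 × 63.5 = $15.14.

$15.14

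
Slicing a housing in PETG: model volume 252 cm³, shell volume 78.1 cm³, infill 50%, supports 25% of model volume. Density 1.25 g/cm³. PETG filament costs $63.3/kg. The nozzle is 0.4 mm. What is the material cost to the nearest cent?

$18.04

Volume inside the shell: 252 − 78.1 → 173.9 cm³.
Deposited infill: 0.50 × 173.9 → 86.95 cm³.
Support = 0.25 × 252 = 63 cm³.
Total extruded = 78.1 + 86.95 + 63 = 228.05 cm³.
Mass = 228.05 × 1.25, so 285.0625 g.
Cost = 285.0625 g / 1000 × $63.3/kg = $18.04.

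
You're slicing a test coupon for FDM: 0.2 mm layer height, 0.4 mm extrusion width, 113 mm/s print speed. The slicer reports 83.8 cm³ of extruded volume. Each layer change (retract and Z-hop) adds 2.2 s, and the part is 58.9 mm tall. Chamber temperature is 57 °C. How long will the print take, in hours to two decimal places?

2.76 hours

Bead cross-section: 0.2 × 0.4 → 0.08 mm².
Total extruded path = 83800/0.08 = 1047500 mm.
Print-move time = 1047500 / 113, so 9269.9 s.
Number of layers: 58.9 / 0.2 → 295 (rounded up).
Non-print overhead: 295 × 2.2 → 649 s.
Total = 9269.9 + 649 = 9918.9 s = 2.76 hours.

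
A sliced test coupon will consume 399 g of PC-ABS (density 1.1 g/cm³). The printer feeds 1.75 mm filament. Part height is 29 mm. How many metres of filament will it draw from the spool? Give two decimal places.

150.80 m

Extruded volume: 399/1.1 = 362.7273 cm³ (362727.3 mm³).
Cross-section of 1.75 mm filament: π·(1.75/2)² = 2.4053 mm².
L = V/A = 362727.3/2.4053 = 150803.35 mm → 150.80 m.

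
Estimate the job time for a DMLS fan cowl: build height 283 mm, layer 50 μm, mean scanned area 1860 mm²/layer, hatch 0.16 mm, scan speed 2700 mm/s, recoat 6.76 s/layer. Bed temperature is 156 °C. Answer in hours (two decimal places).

Number of layers: 283 / 0.05 → 5660 (rounded up).
Per-layer scan distance: 1860 / 0.16 → 11625 mm.
Per-layer scan time = 11625 / 2700 = 4.3056 s.
Per-layer time: 4.3056 + 6.76 → 11.0656 s.
5660 layers × 11.0656 s/layer = 62631.296 s, i.e. 17.40 hours.

17.40 hours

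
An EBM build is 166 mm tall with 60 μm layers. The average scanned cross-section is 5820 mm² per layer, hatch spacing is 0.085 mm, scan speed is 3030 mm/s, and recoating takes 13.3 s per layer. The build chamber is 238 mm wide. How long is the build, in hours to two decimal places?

Number of layers: 166 / 0.06 → 2767 (rounded up).
Scan path per layer: 5820 / 0.085 → 68470.6 mm.
Beam time per layer = 68470.6 / 3030, so 22.5976 s.
Per-layer time: 22.5976 + 13.3 → 35.8976 s.
Total: 2767 × 35.8976 s = 99328.6592 s → 27.59 hours.

27.59 hours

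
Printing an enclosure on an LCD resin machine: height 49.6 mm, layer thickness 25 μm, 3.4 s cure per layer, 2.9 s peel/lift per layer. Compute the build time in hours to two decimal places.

Number of layers: 49.6 / 0.025 → 1984 (rounded up).
Each layer takes = 3.4 + 2.9, so 6.3 s.
Build time: 1984 × 6.3 s = 12499.2 s, i.e. 3.47 hours.

3.47 hours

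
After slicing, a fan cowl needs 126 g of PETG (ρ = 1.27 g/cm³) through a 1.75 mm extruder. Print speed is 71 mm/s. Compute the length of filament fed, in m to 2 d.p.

41.25 m

Volume = 126 g / 1.27 g·cm⁻³ = 99.2126 cm³ = 99212.6 mm³.
Cross-section of 1.75 mm filament: π·(1.75/2)² = 2.4053 mm².
Length = 99212.6 / 2.4053 = 41247.5 mm = 41.25 m.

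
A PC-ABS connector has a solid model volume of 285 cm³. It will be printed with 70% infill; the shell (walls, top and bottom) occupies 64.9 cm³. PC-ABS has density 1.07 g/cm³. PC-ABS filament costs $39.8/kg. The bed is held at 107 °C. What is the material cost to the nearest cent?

Volume inside the shell = 285 − 64.9, so 220.1 cm³.
Deposited infill: 0.70 × 220.1 → 154.07 cm³.
Deposited volume = 64.9 + 154.07, so 218.97 cm³.
Mass = 218.97 × 1.07 = 234.2979 g.
Cost = 234.2979 g / 1000 × $39.8/kg = $9.33.

$9.33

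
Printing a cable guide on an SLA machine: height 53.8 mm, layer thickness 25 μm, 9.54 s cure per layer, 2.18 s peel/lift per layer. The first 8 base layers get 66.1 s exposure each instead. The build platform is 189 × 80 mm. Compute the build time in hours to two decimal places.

7.13 hours

Layers = ⌈53.8/0.025⌉ = 2152.
Bottom layers: 8 × (66.1 + 2.18) → 546.24 s.
Regular layers = 2144 × (9.54 + 2.18) = 25127.68 s.
Total = 546.24 + 25127.68 = 25673.92 s = 7.13 hours.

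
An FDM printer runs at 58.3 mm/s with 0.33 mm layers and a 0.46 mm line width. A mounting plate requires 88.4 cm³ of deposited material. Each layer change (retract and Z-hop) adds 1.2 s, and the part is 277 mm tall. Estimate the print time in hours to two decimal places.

Extrusion cross-section = 0.33 × 0.46, so 0.1518 mm².
Toolpath length = 88.4 cm³ / 0.1518 mm² = 88400 / 0.1518 = 582345.2 mm.
Time extruding = 582345.2 / 58.3, so 9988.8 s.
Layer count = ceil(277 / 0.33) = 840.
Layer-change overhead = 840 × 1.2, so 1008 s.
Altogether 9988.8 + 1008 = 10996.8 s, i.e. 3.05 hours.

3.05 hours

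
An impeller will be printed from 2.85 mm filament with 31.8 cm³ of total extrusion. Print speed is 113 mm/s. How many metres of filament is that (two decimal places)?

A = π r² = π × 1.425² = 6.3794 mm².
L = 31800 mm³ / 6.3794 mm² = 4984.79 mm, i.e. 4.98 m.

4.98 m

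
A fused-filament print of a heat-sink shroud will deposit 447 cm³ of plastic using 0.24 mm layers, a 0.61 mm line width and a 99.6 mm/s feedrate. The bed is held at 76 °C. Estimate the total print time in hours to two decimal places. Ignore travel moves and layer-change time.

Extrusion cross-section: 0.24 × 0.61 → 0.1464 mm².
Toolpath length = 447 cm³ / 0.1464 mm² = 447000 / 0.1464 = 3053278.7 mm.
Time extruding = 3053278.7 / 99.6 = 30655.4 s.
That's 30655.4 s → 8.52 hours.

8.52 hours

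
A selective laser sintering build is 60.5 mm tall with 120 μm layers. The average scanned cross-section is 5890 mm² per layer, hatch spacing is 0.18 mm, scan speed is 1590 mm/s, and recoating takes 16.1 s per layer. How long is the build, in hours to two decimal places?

Layer count = ceil(60.5 / 0.12) = 505.
Per-layer scan distance = 5890 / 0.18, so 32722.2 mm.
Scan time per layer = 32722.2 / 1590, so 20.58 s.
Per-layer time = 20.58 + 16.1, so 36.68 s.
Build time = 505 × 36.68 = 18523.4 s = 5.15 hours.

5.15 hours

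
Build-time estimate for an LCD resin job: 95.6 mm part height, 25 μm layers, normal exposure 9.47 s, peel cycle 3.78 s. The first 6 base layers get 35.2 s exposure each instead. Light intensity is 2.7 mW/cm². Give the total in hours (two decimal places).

14.12 hours

Number of layers: 95.6 / 0.025 → 3824 (rounded up).
Bottom layers = 6 × (35.2 + 3.78) = 233.88 s.
Regular layers = 3818 × (9.47 + 3.78), so 50588.5 s.
Total = 233.88 + 50588.5 = 50822.38 s = 14.12 hours.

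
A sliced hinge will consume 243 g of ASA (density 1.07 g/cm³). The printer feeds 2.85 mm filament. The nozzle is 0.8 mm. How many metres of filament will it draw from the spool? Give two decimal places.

35.60 m

Volume = 243 g / 1.07 g·cm⁻³ = 227.1028 cm³ = 227102.8 mm³.
Cross-section of 2.85 mm filament: π·(2.85/2)² = 6.3794 mm².
Length = 227102.8 / 6.3794 = 35599.4 mm = 35.60 m.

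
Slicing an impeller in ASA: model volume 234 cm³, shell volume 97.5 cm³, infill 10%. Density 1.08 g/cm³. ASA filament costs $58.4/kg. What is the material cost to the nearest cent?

Interior volume: 234 − 97.5 → 136.5 cm³.
Infill volume = 0.10 × 136.5 = 13.65 cm³.
Total extruded = 97.5 + 13.65 = 111.15 cm³.
Mass = 111.15 × 1.08, so 120.042 g.
At $58.4/kg: 120.042/1000 × 58.4 = $7.01.

$7.01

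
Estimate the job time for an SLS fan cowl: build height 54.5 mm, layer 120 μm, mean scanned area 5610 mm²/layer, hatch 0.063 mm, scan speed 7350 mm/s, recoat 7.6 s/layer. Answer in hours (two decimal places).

2.49 hours

Layer count = ceil(54.5 / 0.12) = 455.
Scan path per layer = 5610 / 0.063 = 89047.6 mm.
Laser time per layer: 89047.6 / 7350 → 12.1153 s.
Time per layer: 12.1153 + 7.6 → 19.7153 s.
455 layers × 19.7153 s/layer = 8970.4615 s, i.e. 2.49 hours.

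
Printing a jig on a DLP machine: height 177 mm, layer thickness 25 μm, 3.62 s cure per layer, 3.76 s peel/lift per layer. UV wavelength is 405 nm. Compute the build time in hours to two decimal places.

Layer count = ceil(177 / 0.025) = 7080.
Per-layer time: 3.62 + 3.76 → 7.38 s.
Build time: 7080 × 7.38 s = 52250.4 s, i.e. 14.51 hours.

14.51 hours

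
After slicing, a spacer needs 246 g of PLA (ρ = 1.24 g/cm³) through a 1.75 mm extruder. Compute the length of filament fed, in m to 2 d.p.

Extruded volume: 246/1.24 = 198.3871 cm³ (198387.1 mm³).
Cross-section of 1.75 mm filament: π·(1.75/2)² = 2.4053 mm².
Length = 198387.1 / 2.4053 = 82479.15 mm = 82.48 m.

82.48 m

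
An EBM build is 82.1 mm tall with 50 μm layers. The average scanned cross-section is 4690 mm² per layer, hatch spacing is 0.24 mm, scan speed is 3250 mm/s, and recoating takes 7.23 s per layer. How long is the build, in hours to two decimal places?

6.04 hours

Layers = ⌈82.1/0.05⌉ = 1642.
Scan path per layer = 4690 / 0.24, so 19541.7 mm.
Scan time per layer: 19541.7 / 3250 → 6.0128 s.
Layer cycle: 6.0128 + 7.23 → 13.2428 s.
Build time = 1642 × 13.2428 = 21744.6776 s = 6.04 hours.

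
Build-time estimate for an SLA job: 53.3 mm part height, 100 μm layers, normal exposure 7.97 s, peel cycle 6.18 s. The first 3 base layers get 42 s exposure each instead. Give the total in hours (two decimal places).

2.12 hours

Layer count = ceil(53.3 / 0.1) = 533.
Burn-in layers = 3 × (42 + 6.18), so 144.54 s.
Regular layers: 530 × (7.97 + 6.18) → 7499.5 s.
Total = 144.54 + 7499.5 = 7644.04 s = 2.12 hours.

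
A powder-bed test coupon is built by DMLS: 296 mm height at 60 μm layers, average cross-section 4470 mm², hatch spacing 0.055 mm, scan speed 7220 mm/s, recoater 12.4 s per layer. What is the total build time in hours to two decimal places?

32.42 hours

Number of layers: 296 / 0.06 → 4934 (rounded up).
Per-layer scan distance = 4470 / 0.055 = 81272.7 mm.
Scan time per layer: 81272.7 / 7220 → 11.2566 s.
Per-layer time = 11.2566 + 12.4, so 23.6566 s.
4934 layers × 23.6566 s/layer = 116721.6644 s, i.e. 32.42 hours.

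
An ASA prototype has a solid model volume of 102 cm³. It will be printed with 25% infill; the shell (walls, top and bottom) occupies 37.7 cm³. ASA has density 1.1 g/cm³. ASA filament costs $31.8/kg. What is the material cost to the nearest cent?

Volume inside the shell = 102 − 37.7, so 64.3 cm³.
Infill volume = 0.25 × 64.3 = 16.075 cm³.
Total extruded = 37.7 + 16.075, so 53.775 cm³.
Mass = 53.775 × 1.1, so 59.1525 g.
Cost = 59.1525 g / 1000 × $31.8/kg = $1.88.

$1.88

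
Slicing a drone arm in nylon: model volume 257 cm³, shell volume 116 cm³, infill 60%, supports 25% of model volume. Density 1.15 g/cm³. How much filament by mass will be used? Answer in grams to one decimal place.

304.6 g

Infill region = 257 − 116 = 141 cm³.
Deposited infill: 0.60 × 141 → 84.6 cm³.
Support = 0.25 × 257, so 64.25 cm³.
Deposited volume = 116 + 84.6 + 64.25, so 264.85 cm³.
Mass = 264.85 × 1.15 = 304.5775 g.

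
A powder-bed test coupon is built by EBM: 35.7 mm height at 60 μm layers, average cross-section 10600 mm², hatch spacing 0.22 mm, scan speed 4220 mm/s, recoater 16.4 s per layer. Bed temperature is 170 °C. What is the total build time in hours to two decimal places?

4.60 hours

Number of layers: 35.7 / 0.06 → 595 (rounded up).
Hatch length per layer = 10600 / 0.22 = 48181.8 mm.
Per-layer scan time: 48181.8 / 4220 → 11.4175 s.
Per-layer time = 11.4175 + 16.4 = 27.8175 s.
Total: 595 × 27.8175 s = 16551.4125 s → 4.60 hours.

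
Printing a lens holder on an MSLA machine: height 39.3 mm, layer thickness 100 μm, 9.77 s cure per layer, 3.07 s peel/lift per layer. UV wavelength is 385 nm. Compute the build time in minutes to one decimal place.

Layers = ⌈39.3/0.1⌉ = 393.
Per-layer time = 9.77 + 3.07, so 12.84 s.
Total = 393 × 12.84 = 5046.12 s = 84.1 minutes.

84.1 minutes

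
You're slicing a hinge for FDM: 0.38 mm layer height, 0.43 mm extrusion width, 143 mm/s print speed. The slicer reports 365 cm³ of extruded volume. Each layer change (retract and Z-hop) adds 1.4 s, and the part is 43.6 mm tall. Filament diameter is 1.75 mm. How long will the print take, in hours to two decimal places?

Extrusion cross-section = 0.38 × 0.43 = 0.1634 mm².
Path length: 365000 mm³ / 0.1634 mm² → 2233782.1 mm.
Extrusion time = 2233782.1 / 143, so 15620.9 s.
Number of layers: 43.6 / 0.38 → 115 (rounded up).
Non-print overhead = 115 × 1.4, so 161 s.
Altogether 15620.9 + 161 = 15781.9 s, i.e. 4.38 hours.

4.38 hours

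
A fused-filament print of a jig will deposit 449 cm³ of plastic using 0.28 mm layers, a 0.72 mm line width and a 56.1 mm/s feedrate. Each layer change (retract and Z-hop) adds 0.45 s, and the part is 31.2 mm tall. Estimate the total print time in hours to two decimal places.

Bead cross-section = 0.28 × 0.72 = 0.2016 mm².
Total extruded path = 449000/0.2016 = 2227182.5 mm.
Time extruding: 2227182.5 / 56.1 → 39700.2 s.
Number of layers: 31.2 / 0.28 → 112 (rounded up).
Non-print overhead = 112 × 0.45 = 50.4 s.
Altogether 39700.2 + 50.4 = 39750.6 s, i.e. 11.04 hours.

11.04 hours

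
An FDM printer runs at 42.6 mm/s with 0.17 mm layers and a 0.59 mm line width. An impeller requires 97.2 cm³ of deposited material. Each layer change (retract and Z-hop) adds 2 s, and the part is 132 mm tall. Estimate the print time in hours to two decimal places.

6.75 hours

Bead cross-section: 0.17 × 0.59 → 0.1003 mm².
Path length: 97200 mm³ / 0.1003 mm² → 969092.7 mm.
Time extruding = 969092.7 / 42.6 = 22748.7 s.
Layers = ⌈132/0.17⌉ = 777.
Layer-change overhead = 777 × 2 = 1554 s.
Total = 22748.7 + 1554 = 24302.7 s = 6.75 hours.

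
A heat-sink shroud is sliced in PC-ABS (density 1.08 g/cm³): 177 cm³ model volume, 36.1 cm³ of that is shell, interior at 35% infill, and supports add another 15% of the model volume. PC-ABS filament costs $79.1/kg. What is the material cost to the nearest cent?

$9.56

Infill region = 177 − 36.1 = 140.9 cm³.
Infill deposited = 0.35 × 140.9 = 49.315 cm³.
Support = 0.15 × 177, so 26.55 cm³.
Total printed volume = 36.1 + 49.315 + 26.55, so 111.965 cm³.
Mass = 111.965 × 1.08 = 120.9222 g.
Cost = 120.9222 g / 1000 × $79.1/kg = $9.56.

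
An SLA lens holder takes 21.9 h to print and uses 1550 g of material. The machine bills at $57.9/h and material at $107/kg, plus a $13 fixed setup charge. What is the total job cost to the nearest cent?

Time charge = 57.9 × 21.9, so $1268.01.
Feedstock cost = 107 × 1550/1000 = $165.85.
Adding setup: 1268.01 + 165.85 + 13 → $1446.86.

$1446.86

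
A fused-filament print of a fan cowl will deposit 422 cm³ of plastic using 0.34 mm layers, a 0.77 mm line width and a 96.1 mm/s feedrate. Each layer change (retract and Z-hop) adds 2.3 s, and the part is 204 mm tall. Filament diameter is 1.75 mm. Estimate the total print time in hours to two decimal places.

Line area = 0.34 × 0.77, so 0.2618 mm².
Total extruded path = 422000/0.2618 = 1611917.5 mm.
Time extruding = 1611917.5 / 96.1, so 16773.3 s.
Number of layers: 204 / 0.34 → 600 (rounded up).
Layer-change overhead: 600 × 2.3 → 1380 s.
Total = 16773.3 + 1380 = 18153.3 s = 5.04 hours.

5.04 hours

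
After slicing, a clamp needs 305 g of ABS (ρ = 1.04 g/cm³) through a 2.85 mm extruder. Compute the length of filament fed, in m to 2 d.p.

Extruded volume: 305/1.04 = 293.2692 cm³ (293269.2 mm³).
Filament cross-section = π × (2.85/2)² = 6.3794 mm².
Length = 293269.2 / 6.3794 = 45971.28 mm = 45.97 m.

45.97 m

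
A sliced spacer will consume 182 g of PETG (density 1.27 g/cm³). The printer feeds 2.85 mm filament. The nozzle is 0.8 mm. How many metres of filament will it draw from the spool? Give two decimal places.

22.46 m

Extruded volume: 182/1.27 = 143.3071 cm³ (143307.1 mm³).
A = π r² = π × 1.425² = 6.3794 mm².
L = V/A = 143307.1/6.3794 = 22464.04 mm → 22.46 m.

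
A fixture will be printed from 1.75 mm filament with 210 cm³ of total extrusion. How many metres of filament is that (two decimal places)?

87.31 m

Cross-section of 1.75 mm filament: π·(1.75/2)² = 2.4053 mm².
Length = 210 cm³ / 2.4053 mm² = 210000 / 2.4053 = 87307.2 mm = 87.31 m.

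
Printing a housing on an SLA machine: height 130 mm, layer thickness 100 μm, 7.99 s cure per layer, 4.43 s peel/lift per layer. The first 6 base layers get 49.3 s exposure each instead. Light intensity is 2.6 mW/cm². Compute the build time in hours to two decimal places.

Layer count = ceil(130 / 0.1) = 1300.
Bottom layers = 6 × (49.3 + 4.43) = 322.38 s.
Regular layers = 1294 × (7.99 + 4.43), so 16071.48 s.
Sum: 322.38 + 16071.48 = 16393.86 s → 4.55 hours.

4.55 hours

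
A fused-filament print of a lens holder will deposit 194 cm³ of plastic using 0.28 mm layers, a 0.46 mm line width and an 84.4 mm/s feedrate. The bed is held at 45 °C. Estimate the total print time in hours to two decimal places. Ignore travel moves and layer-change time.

Extrusion cross-section = 0.28 × 0.46, so 0.1288 mm².
Toolpath length = 194 cm³ / 0.1288 mm² = 194000 / 0.1288 = 1506211.2 mm.
Time extruding = 1506211.2 / 84.4 = 17846.1 s.
17846.1 s = 4.96 hours.

4.96 hours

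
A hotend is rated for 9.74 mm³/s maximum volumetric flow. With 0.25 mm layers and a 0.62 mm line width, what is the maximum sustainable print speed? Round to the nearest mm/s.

A = 0.25 × 0.62, so 0.155 mm².
v_max = Q/A = 9.74/0.155 = 62.84 mm/s → 63 mm/s.

63 mm/s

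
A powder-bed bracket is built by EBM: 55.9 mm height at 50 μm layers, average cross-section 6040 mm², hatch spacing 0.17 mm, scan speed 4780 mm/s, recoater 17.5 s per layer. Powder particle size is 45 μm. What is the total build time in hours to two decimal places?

7.74 hours

Layers = ⌈55.9/0.05⌉ = 1118.
Per-layer scan distance = 6040 / 0.17, so 35529.4 mm.
Scan time per layer = 35529.4 / 4780 = 7.4329 s.
Time per layer = 7.4329 + 17.5, so 24.9329 s.
Total: 1118 × 24.9329 s = 27874.9822 s → 7.74 hours.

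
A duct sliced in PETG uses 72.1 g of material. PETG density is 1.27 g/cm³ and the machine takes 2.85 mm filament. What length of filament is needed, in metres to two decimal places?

8.90 m

Volume = 72.1 g / 1.27 g·cm⁻³ = 56.7717 cm³ = 56771.7 mm³.
Cross-section of 2.85 mm filament: π·(2.85/2)² = 6.3794 mm².
L = V/A = 56771.7/6.3794 = 8899.22 mm → 8.90 m.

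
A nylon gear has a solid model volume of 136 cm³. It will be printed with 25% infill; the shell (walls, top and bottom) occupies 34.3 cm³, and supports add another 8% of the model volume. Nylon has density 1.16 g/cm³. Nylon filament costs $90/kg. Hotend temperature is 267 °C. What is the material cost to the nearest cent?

Interior volume: 136 − 34.3 → 101.7 cm³.
Infill volume: 0.25 × 101.7 → 25.425 cm³.
Support = 0.08 × 136 = 10.88 cm³.
Total printed volume = 34.3 + 25.425 + 10.88 = 70.605 cm³.
Mass: 70.605 × 1.16 → 81.9018 g.
Cost = 81.9018 g / 1000 × $90/kg = $7.37.

$7.37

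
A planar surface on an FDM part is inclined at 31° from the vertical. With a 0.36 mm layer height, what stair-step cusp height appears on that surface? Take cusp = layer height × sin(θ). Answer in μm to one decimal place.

185.4 μm

sin(31°) = 0.5150, so cusp = 0.36 × 0.5150 = 0.1854 mm → 185.4 μm.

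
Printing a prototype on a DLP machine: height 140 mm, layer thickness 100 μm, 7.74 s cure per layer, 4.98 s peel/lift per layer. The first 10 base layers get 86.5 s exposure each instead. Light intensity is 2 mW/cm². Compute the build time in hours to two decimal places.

Layer count = ceil(140 / 0.1) = 1400.
Bottom layers: 10 × (86.5 + 4.98) → 914.8 s.
Regular layers: 1390 × (7.74 + 4.98) → 17680.8 s.
Sum: 914.8 + 17680.8 = 18595.6 s → 5.17 hours.

5.17 hours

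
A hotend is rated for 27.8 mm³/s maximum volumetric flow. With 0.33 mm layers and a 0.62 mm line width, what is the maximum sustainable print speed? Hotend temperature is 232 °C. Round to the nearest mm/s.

136 mm/s

Bead cross-section = 0.33 × 0.62 = 0.2046 mm².
Max speed = 27.8 / 0.2046 = 135.87 ≈ 136 mm/s.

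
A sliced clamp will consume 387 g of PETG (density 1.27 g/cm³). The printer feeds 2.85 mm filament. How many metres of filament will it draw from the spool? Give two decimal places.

Extruded volume: 387/1.27 = 304.7244 cm³ (304724.4 mm³).
A = π r² = π × 1.425² = 6.3794 mm².
Length = 304724.4 / 6.3794 = 47766.94 mm = 47.77 m.

47.77 m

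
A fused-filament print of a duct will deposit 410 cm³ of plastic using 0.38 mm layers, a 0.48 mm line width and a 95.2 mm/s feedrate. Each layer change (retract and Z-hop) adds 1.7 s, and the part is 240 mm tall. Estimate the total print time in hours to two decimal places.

Line area = 0.38 × 0.48, so 0.1824 mm².
Total extruded path = 410000/0.1824 = 2247807 mm.
Extrusion time = 2247807 / 95.2 = 23611.4 s.
Number of layers: 240 / 0.38 → 632 (rounded up).
Z-hop total = 632 × 1.7 = 1074.4 s.
Total = 23611.4 + 1074.4 = 24685.8 s = 6.86 hours.

6.86 hours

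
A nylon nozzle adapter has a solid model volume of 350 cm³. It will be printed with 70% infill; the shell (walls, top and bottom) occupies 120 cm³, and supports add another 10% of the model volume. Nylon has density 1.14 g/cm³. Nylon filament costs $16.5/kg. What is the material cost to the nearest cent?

$5.94

Interior volume = 350 − 120, so 230 cm³.
Deposited infill = 0.70 × 230, so 161 cm³.
Support = 0.10 × 350, so 35 cm³.
Total extruded = 120 + 161 + 35 = 316 cm³.
Mass = 316 × 1.14, so 360.24 g.
At $16.5/kg: 360.24/1000 × 16.5 = $5.94.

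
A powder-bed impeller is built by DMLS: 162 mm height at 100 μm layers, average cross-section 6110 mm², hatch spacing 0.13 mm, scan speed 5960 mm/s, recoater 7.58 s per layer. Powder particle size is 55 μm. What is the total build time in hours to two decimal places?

6.96 hours

Number of layers: 162 / 0.1 → 1620 (rounded up).
Hatch length per layer: 6110 / 0.13 → 47000 mm.
Laser time per layer = 47000 / 5960 = 7.8859 s.
Per-layer time: 7.8859 + 7.58 → 15.4659 s.
Build time = 1620 × 15.4659 = 25054.758 s = 6.96 hours.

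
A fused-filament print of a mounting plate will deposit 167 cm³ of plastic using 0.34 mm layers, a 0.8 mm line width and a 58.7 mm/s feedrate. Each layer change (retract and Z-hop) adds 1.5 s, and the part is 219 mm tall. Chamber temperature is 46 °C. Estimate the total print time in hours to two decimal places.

3.17 hours

Bead cross-section = 0.34 × 0.8 = 0.272 mm².
Path length: 167000 mm³ / 0.272 mm² → 613970.6 mm.
Extrusion time = 613970.6 / 58.7, so 10459.5 s.
Number of layers: 219 / 0.34 → 645 (rounded up).
Layer-change overhead = 645 × 1.5 = 967.5 s.
Altogether 10459.5 + 967.5 = 11427 s, i.e. 3.17 hours.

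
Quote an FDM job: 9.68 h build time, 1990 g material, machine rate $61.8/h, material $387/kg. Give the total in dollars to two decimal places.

$1368.35

Machine cost = 61.8 × 9.68, so $598.224.
Feedstock cost = 387 × 1990/1000, so $770.13.
Job cost: 598.224 + 770.13 = 1368.354 ≈ $1368.35.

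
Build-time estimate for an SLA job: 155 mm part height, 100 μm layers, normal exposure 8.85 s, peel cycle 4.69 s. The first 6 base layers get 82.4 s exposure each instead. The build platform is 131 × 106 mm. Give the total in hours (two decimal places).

Number of layers: 155 / 0.1 → 1550 (rounded up).
Burn-in layers: 6 × (82.4 + 4.69) → 522.54 s.
Remaining layers = 1544 × (8.85 + 4.69), so 20905.76 s.
Sum: 522.54 + 20905.76 = 21428.3 s → 5.95 hours.

5.95 hours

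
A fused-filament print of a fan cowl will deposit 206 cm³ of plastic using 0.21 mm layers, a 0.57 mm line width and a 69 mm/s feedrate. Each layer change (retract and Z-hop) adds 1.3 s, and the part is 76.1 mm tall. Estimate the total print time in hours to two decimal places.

7.06 hours

Line area = 0.21 × 0.57 = 0.1197 mm².
Total extruded path = 206000/0.1197 = 1720969.1 mm.
Extrusion time = 1720969.1 / 69, so 24941.6 s.
Layers = ⌈76.1/0.21⌉ = 363.
Layer-change overhead = 363 × 1.3 = 471.9 s.
Total = 24941.6 + 471.9 = 25413.5 s = 7.06 hours.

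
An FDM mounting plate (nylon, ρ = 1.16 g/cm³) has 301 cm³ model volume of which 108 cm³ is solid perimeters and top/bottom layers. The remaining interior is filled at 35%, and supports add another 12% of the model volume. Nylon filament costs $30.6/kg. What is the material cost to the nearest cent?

Interior volume = 301 − 108 = 193 cm³.
Infill volume = 0.35 × 193 = 67.55 cm³.
Support = 0.12 × 301 = 36.12 cm³.
Total extruded = 108 + 67.55 + 36.12 = 211.67 cm³.
Mass: 211.67 × 1.16 → 245.5372 g.
At $30.6/kg: 245.5372/1000 × 30.6 = $7.51.

$7.51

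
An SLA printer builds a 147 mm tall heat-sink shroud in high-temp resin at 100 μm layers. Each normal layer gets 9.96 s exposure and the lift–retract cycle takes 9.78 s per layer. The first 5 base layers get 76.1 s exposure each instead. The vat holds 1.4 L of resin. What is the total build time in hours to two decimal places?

8.15 hours

Number of layers: 147 / 0.1 → 1470 (rounded up).
Burn-in layers = 5 × (76.1 + 9.78) = 429.4 s.
Regular layers: 1465 × (9.96 + 9.78) → 28919.1 s.
Sum: 429.4 + 28919.1 = 29348.5 s → 8.15 hours.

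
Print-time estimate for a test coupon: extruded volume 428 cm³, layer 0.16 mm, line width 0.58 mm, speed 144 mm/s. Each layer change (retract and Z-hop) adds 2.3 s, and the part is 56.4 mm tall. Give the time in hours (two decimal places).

9.12 hours

Bead cross-section = 0.16 × 0.58, so 0.0928 mm².
Toolpath length = 428 cm³ / 0.0928 mm² = 428000 / 0.0928 = 4612069 mm.
Time extruding = 4612069 / 144, so 32028.3 s.
Layers = ⌈56.4/0.16⌉ = 353.
Z-hop total = 353 × 2.3 = 811.9 s.
Altogether 32028.3 + 811.9 = 32840.2 s, i.e. 9.12 hours.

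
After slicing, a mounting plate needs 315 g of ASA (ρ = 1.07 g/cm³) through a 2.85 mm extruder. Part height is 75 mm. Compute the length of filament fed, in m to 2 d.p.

Extruded volume: 315/1.07 = 294.3925 cm³ (294392.5 mm³).
A = π r² = π × 1.425² = 6.3794 mm².
Length = 294392.5 / 6.3794 = 46147.36 mm = 46.15 m.

46.15 m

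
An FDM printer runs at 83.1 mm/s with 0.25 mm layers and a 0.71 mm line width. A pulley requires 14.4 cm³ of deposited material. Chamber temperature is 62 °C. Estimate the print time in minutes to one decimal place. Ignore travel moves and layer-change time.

16.3 minutes

Bead cross-section = 0.25 × 0.71, so 0.1775 mm².
Path length: 14400 mm³ / 0.1775 mm² → 81126.8 mm.
Extrusion time = 81126.8 / 83.1 = 976.3 s.
Converting: 976.3 s = 16.3 minutes.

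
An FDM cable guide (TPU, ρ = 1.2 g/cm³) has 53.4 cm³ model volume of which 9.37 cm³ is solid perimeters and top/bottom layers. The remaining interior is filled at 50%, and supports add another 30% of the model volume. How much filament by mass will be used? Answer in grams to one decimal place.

56.9 g

Interior volume: 53.4 − 9.37 → 44.03 cm³.
Infill volume = 0.50 × 44.03 = 22.015 cm³.
Support: 0.30 × 53.4 → 16.02 cm³.
Total printed volume = 9.37 + 22.015 + 16.02, so 47.405 cm³.
Mass = 47.405 × 1.2, so 56.886 g.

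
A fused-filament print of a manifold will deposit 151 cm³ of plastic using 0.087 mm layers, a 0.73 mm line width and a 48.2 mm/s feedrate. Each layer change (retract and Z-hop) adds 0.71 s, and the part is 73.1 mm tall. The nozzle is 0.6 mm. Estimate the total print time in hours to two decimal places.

13.87 hours

Line area: 0.087 × 0.73 → 0.06351 mm².
Toolpath length = 151 cm³ / 0.06351 mm² = 151000 / 0.06351 = 2377578.3 mm.
Extrusion time = 2377578.3 / 48.2 = 49327.4 s.
Layers = ⌈73.1/0.087⌉ = 841.
Non-print overhead = 841 × 0.71 = 597.11 s.
Total = 49327.4 + 597.11 = 49924.51 s = 13.87 hours.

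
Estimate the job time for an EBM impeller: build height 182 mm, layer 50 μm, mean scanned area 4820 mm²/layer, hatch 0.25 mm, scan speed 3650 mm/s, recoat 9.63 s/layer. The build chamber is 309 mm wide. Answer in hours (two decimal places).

15.08 hours

Layer count = ceil(182 / 0.05) = 3640.
Scan path per layer = 4820 / 0.25 = 19280 mm.
Beam time per layer = 19280 / 3650 = 5.2822 s.
Layer cycle = 5.2822 + 9.63, so 14.9122 s.
Build time = 3640 × 14.9122 = 54280.408 s = 15.08 hours.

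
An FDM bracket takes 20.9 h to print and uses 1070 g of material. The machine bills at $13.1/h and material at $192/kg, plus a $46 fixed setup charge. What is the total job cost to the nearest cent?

$525.23

Machine cost = 13.1 × 20.9, so $273.79.
Material charge = 192 × 1070/1000, so $205.44.
Adding setup: 273.79 + 205.44 + 46 → $525.23.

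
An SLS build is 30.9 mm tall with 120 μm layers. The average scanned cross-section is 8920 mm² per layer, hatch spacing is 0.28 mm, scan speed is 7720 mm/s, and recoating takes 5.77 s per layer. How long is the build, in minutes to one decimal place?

42.6 minutes

Number of layers: 30.9 / 0.12 → 258 (rounded up).
Hatch length per layer: 8920 / 0.28 → 31857.1 mm.
Per-layer scan time = 31857.1 / 7720, so 4.1266 s.
Layer cycle: 4.1266 + 5.77 → 9.8966 s.
Build time = 258 × 9.8966 = 2553.3228 s = 42.6 minutes.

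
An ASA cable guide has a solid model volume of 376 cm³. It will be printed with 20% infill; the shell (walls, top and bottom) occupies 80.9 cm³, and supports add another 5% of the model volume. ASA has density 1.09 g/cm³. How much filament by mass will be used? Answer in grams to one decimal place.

Interior volume: 376 − 80.9 → 295.1 cm³.
Deposited infill = 0.20 × 295.1, so 59.02 cm³.
Support: 0.05 × 376 → 18.8 cm³.
Total printed volume = 80.9 + 59.02 + 18.8, so 158.72 cm³.
Mass = 158.72 × 1.09 = 173.0048 g.

173.0 g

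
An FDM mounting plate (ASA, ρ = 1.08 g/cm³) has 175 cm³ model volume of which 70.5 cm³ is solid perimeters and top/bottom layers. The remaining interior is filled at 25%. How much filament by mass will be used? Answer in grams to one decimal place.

104.4 g

Volume inside the shell: 175 − 70.5 → 104.5 cm³.
Deposited infill = 0.25 × 104.5, so 26.125 cm³.
Total extruded: 70.5 + 26.125 → 96.625 cm³.
Mass: 96.625 × 1.08 → 104.355 g.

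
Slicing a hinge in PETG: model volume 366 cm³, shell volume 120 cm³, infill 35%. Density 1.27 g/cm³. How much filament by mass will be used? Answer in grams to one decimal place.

261.7 g

Interior volume = 366 − 120 = 246 cm³.
Deposited infill = 0.35 × 246, so 86.1 cm³.
Total extruded = 120 + 86.1 = 206.1 cm³.
Mass = 206.1 × 1.27 = 261.747 g.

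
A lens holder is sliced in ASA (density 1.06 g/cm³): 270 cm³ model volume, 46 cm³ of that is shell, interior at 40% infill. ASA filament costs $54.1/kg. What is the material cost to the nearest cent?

$7.78

Infill region = 270 − 46 = 224 cm³.
Deposited infill = 0.40 × 224, so 89.6 cm³.
Total printed volume = 46 + 89.6, so 135.6 cm³.
Mass = 135.6 × 1.06, so 143.736 g.
At $54.1/kg: 143.736/1000 × 54.1 = $7.78.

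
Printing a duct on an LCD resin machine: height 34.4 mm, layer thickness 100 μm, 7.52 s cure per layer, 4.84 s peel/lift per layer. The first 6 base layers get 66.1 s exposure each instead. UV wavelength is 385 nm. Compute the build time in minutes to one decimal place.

76.7 minutes

Number of layers: 34.4 / 0.1 → 344 (rounded up).
Bottom layers = 6 × (66.1 + 4.84) = 425.64 s.
Regular layers: 338 × (7.52 + 4.84) → 4177.68 s.
Sum: 425.64 + 4177.68 = 4603.32 s → 76.7 minutes.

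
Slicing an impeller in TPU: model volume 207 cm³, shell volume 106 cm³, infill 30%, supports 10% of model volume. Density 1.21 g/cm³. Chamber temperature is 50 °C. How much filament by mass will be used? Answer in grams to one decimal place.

Volume inside the shell = 207 − 106, so 101 cm³.
Deposited infill = 0.30 × 101, so 30.3 cm³.
Support = 0.10 × 207 = 20.7 cm³.
Deposited volume = 106 + 30.3 + 20.7, so 157 cm³.
Mass = 157 × 1.21 = 189.97 g.

190.0 g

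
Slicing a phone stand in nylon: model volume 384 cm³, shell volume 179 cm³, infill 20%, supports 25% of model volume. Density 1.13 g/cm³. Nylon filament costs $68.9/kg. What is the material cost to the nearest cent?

Infill region = 384 − 179 = 205 cm³.
Infill volume = 0.20 × 205, so 41 cm³.
Support = 0.25 × 384 = 96 cm³.
Total extruded = 179 + 41 + 96 = 316 cm³.
Mass = 316 × 1.13 = 357.08 g.
At $68.9/kg: 357.08/1000 × 68.9 = $24.60.

$24.60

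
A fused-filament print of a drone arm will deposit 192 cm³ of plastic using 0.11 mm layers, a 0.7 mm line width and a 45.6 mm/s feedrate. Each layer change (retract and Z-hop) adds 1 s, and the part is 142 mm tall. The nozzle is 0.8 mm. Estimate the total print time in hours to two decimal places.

Bead cross-section = 0.11 × 0.7, so 0.077 mm².
Total extruded path = 192000/0.077 = 2493506.5 mm.
Print-move time = 2493506.5 / 45.6, so 54682.2 s.
Layer count = ceil(142 / 0.11) = 1291.
Non-print overhead = 1291 × 1 = 1291 s.
Total = 54682.2 + 1291 = 55973.2 s = 15.55 hours.

15.55 hours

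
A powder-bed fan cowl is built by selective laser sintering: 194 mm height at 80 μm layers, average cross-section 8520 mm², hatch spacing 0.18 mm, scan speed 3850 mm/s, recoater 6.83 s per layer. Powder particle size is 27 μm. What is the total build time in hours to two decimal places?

12.88 hours

Number of layers: 194 / 0.08 → 2425 (rounded up).
Hatch length per layer = 8520 / 0.18 = 47333.3 mm.
Per-layer scan time = 47333.3 / 3850, so 12.2944 s.
Layer cycle = 12.2944 + 6.83, so 19.1244 s.
Total: 2425 × 19.1244 s = 46376.67 s → 12.88 hours.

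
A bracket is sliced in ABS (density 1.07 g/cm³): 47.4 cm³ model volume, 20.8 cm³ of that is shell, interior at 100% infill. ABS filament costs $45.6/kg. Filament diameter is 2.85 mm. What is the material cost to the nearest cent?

Volume inside the shell: 47.4 − 20.8 → 26.6 cm³.
Infill deposited: 1.00 × 26.6 → 26.6 cm³.
Total printed volume = 20.8 + 26.6 = 47.4 cm³.
Mass = 47.4 × 1.07, so 50.718 g.
At $45.6/kg: 50.718/1000 × 45.6 = $2.31.

$2.31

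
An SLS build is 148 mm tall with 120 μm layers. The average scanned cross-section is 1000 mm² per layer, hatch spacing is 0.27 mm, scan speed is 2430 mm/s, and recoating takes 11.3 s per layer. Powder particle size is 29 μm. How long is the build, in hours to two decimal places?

4.40 hours

Number of layers: 148 / 0.12 → 1234 (rounded up).
Hatch length per layer: 1000 / 0.27 → 3703.7 mm.
Scan time per layer: 3703.7 / 2430 → 1.5242 s.
Time per layer = 1.5242 + 11.3 = 12.8242 s.
1234 layers × 12.8242 s/layer = 15825.0628 s, i.e. 4.40 hours.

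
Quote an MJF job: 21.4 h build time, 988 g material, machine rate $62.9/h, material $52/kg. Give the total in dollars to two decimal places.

$1397.44

Machine cost: 62.9 × 21.4 → $1346.06.
Material charge: 52 × 988/1000 → $51.376.
Total = 1346.06 + 51.376 = 1397.436 ≈ $1397.44.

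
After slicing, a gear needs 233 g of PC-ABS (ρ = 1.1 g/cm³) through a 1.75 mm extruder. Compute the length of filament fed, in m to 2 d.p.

88.06 m

Volume = 233 g / 1.1 g·cm⁻³ = 211.8182 cm³ = 211818.2 mm³.
A = π r² = π × 0.875² = 2.4053 mm².
L = V/A = 211818.2/2.4053 = 88063.11 mm → 88.06 m.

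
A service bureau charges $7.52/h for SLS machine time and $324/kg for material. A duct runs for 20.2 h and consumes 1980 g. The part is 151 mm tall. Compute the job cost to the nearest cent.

Machine cost = 7.52 × 20.2 = $151.904.
Material cost = 324 × 1980/1000 = $641.52.
Job cost: 151.904 + 641.52 = 793.424 ≈ $793.42.

$793.42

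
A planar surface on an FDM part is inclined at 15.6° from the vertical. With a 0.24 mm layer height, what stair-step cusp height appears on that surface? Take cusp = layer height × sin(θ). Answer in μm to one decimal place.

64.5 μm

Cusp = layer height × sin(15.6°) = 0.24 × 0.2689 = 0.064536 mm = 64.5 μm.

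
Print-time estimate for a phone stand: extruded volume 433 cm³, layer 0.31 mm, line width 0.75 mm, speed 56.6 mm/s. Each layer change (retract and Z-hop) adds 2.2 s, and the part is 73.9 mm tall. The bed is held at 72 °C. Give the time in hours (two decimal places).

9.29 hours

Bead cross-section = 0.31 × 0.75, so 0.2325 mm².
Path length: 433000 mm³ / 0.2325 mm² → 1862365.6 mm.
Time extruding = 1862365.6 / 56.6, so 32904 s.
Layers = ⌈73.9/0.31⌉ = 239.
Non-print overhead = 239 × 2.2 = 525.8 s.
Altogether 32904 + 525.8 = 33429.8 s, i.e. 9.29 hours.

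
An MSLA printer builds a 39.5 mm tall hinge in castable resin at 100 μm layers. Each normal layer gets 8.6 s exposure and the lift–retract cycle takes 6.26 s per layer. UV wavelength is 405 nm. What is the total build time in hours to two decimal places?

Layer count = ceil(39.5 / 0.1) = 395.
Cycle time: 8.6 + 6.26 → 14.86 s.
Build time: 395 × 14.86 s = 5869.7 s, i.e. 1.63 hours.

1.63 hours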